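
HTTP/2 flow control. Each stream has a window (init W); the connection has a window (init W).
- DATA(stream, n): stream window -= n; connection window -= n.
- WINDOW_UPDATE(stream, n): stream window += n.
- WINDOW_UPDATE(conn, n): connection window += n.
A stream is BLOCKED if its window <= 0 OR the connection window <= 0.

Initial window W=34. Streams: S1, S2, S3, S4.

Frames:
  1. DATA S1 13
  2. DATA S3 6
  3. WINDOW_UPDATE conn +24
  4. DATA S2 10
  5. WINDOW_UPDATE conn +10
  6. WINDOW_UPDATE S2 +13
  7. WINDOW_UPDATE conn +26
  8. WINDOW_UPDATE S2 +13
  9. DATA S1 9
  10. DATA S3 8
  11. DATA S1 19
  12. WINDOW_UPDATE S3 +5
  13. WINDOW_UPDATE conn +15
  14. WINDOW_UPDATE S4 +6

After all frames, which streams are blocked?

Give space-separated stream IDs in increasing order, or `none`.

Op 1: conn=21 S1=21 S2=34 S3=34 S4=34 blocked=[]
Op 2: conn=15 S1=21 S2=34 S3=28 S4=34 blocked=[]
Op 3: conn=39 S1=21 S2=34 S3=28 S4=34 blocked=[]
Op 4: conn=29 S1=21 S2=24 S3=28 S4=34 blocked=[]
Op 5: conn=39 S1=21 S2=24 S3=28 S4=34 blocked=[]
Op 6: conn=39 S1=21 S2=37 S3=28 S4=34 blocked=[]
Op 7: conn=65 S1=21 S2=37 S3=28 S4=34 blocked=[]
Op 8: conn=65 S1=21 S2=50 S3=28 S4=34 blocked=[]
Op 9: conn=56 S1=12 S2=50 S3=28 S4=34 blocked=[]
Op 10: conn=48 S1=12 S2=50 S3=20 S4=34 blocked=[]
Op 11: conn=29 S1=-7 S2=50 S3=20 S4=34 blocked=[1]
Op 12: conn=29 S1=-7 S2=50 S3=25 S4=34 blocked=[1]
Op 13: conn=44 S1=-7 S2=50 S3=25 S4=34 blocked=[1]
Op 14: conn=44 S1=-7 S2=50 S3=25 S4=40 blocked=[1]

Answer: S1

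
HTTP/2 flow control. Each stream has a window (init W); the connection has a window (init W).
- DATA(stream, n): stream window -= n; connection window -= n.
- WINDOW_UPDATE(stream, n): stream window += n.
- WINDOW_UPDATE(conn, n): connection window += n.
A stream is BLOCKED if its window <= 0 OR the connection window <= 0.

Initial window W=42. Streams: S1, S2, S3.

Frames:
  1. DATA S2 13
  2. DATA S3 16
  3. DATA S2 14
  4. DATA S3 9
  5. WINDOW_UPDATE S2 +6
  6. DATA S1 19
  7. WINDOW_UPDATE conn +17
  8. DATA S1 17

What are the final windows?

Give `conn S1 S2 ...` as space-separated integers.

Op 1: conn=29 S1=42 S2=29 S3=42 blocked=[]
Op 2: conn=13 S1=42 S2=29 S3=26 blocked=[]
Op 3: conn=-1 S1=42 S2=15 S3=26 blocked=[1, 2, 3]
Op 4: conn=-10 S1=42 S2=15 S3=17 blocked=[1, 2, 3]
Op 5: conn=-10 S1=42 S2=21 S3=17 blocked=[1, 2, 3]
Op 6: conn=-29 S1=23 S2=21 S3=17 blocked=[1, 2, 3]
Op 7: conn=-12 S1=23 S2=21 S3=17 blocked=[1, 2, 3]
Op 8: conn=-29 S1=6 S2=21 S3=17 blocked=[1, 2, 3]

Answer: -29 6 21 17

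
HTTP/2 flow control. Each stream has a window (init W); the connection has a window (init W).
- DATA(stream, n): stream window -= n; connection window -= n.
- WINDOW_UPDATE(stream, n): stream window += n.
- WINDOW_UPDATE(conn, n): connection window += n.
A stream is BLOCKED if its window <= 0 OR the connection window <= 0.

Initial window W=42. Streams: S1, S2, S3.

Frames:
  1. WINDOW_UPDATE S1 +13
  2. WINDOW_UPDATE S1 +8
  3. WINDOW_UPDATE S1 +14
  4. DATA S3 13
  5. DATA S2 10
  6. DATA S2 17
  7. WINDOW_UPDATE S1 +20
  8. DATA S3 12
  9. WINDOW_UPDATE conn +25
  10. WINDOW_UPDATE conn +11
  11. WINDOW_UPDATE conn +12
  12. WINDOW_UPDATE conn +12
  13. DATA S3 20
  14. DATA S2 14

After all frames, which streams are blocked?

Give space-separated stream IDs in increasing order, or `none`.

Op 1: conn=42 S1=55 S2=42 S3=42 blocked=[]
Op 2: conn=42 S1=63 S2=42 S3=42 blocked=[]
Op 3: conn=42 S1=77 S2=42 S3=42 blocked=[]
Op 4: conn=29 S1=77 S2=42 S3=29 blocked=[]
Op 5: conn=19 S1=77 S2=32 S3=29 blocked=[]
Op 6: conn=2 S1=77 S2=15 S3=29 blocked=[]
Op 7: conn=2 S1=97 S2=15 S3=29 blocked=[]
Op 8: conn=-10 S1=97 S2=15 S3=17 blocked=[1, 2, 3]
Op 9: conn=15 S1=97 S2=15 S3=17 blocked=[]
Op 10: conn=26 S1=97 S2=15 S3=17 blocked=[]
Op 11: conn=38 S1=97 S2=15 S3=17 blocked=[]
Op 12: conn=50 S1=97 S2=15 S3=17 blocked=[]
Op 13: conn=30 S1=97 S2=15 S3=-3 blocked=[3]
Op 14: conn=16 S1=97 S2=1 S3=-3 blocked=[3]

Answer: S3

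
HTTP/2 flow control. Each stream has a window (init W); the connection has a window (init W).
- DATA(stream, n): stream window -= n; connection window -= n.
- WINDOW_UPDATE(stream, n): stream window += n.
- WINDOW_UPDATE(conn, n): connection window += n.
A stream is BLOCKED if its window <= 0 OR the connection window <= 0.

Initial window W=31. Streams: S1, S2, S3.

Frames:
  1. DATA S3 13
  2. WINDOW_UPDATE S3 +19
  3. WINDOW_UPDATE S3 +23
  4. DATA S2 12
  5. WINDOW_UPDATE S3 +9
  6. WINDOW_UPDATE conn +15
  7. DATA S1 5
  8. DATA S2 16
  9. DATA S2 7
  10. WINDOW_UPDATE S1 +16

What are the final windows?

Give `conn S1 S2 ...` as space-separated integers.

Answer: -7 42 -4 69

Derivation:
Op 1: conn=18 S1=31 S2=31 S3=18 blocked=[]
Op 2: conn=18 S1=31 S2=31 S3=37 blocked=[]
Op 3: conn=18 S1=31 S2=31 S3=60 blocked=[]
Op 4: conn=6 S1=31 S2=19 S3=60 blocked=[]
Op 5: conn=6 S1=31 S2=19 S3=69 blocked=[]
Op 6: conn=21 S1=31 S2=19 S3=69 blocked=[]
Op 7: conn=16 S1=26 S2=19 S3=69 blocked=[]
Op 8: conn=0 S1=26 S2=3 S3=69 blocked=[1, 2, 3]
Op 9: conn=-7 S1=26 S2=-4 S3=69 blocked=[1, 2, 3]
Op 10: conn=-7 S1=42 S2=-4 S3=69 blocked=[1, 2, 3]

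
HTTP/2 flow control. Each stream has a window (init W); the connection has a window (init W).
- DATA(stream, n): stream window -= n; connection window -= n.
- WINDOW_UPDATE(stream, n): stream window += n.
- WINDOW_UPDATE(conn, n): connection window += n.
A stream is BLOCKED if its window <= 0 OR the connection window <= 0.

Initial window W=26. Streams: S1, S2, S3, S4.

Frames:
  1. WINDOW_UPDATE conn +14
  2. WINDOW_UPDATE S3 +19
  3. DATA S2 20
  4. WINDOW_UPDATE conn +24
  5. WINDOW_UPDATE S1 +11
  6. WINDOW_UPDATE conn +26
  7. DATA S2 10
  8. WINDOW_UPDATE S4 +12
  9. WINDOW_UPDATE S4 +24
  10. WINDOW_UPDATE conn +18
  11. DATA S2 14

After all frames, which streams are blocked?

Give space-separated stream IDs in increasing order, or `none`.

Op 1: conn=40 S1=26 S2=26 S3=26 S4=26 blocked=[]
Op 2: conn=40 S1=26 S2=26 S3=45 S4=26 blocked=[]
Op 3: conn=20 S1=26 S2=6 S3=45 S4=26 blocked=[]
Op 4: conn=44 S1=26 S2=6 S3=45 S4=26 blocked=[]
Op 5: conn=44 S1=37 S2=6 S3=45 S4=26 blocked=[]
Op 6: conn=70 S1=37 S2=6 S3=45 S4=26 blocked=[]
Op 7: conn=60 S1=37 S2=-4 S3=45 S4=26 blocked=[2]
Op 8: conn=60 S1=37 S2=-4 S3=45 S4=38 blocked=[2]
Op 9: conn=60 S1=37 S2=-4 S3=45 S4=62 blocked=[2]
Op 10: conn=78 S1=37 S2=-4 S3=45 S4=62 blocked=[2]
Op 11: conn=64 S1=37 S2=-18 S3=45 S4=62 blocked=[2]

Answer: S2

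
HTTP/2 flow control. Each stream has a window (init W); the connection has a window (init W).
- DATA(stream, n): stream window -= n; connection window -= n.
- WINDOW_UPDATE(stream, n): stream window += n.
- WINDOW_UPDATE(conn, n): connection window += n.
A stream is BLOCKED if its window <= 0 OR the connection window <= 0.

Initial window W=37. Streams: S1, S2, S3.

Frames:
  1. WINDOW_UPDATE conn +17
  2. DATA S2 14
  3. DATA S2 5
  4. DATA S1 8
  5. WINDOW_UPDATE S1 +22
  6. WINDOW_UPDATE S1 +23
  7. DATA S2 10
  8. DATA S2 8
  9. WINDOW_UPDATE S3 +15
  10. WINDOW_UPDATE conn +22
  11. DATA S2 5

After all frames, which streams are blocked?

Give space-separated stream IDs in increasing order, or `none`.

Op 1: conn=54 S1=37 S2=37 S3=37 blocked=[]
Op 2: conn=40 S1=37 S2=23 S3=37 blocked=[]
Op 3: conn=35 S1=37 S2=18 S3=37 blocked=[]
Op 4: conn=27 S1=29 S2=18 S3=37 blocked=[]
Op 5: conn=27 S1=51 S2=18 S3=37 blocked=[]
Op 6: conn=27 S1=74 S2=18 S3=37 blocked=[]
Op 7: conn=17 S1=74 S2=8 S3=37 blocked=[]
Op 8: conn=9 S1=74 S2=0 S3=37 blocked=[2]
Op 9: conn=9 S1=74 S2=0 S3=52 blocked=[2]
Op 10: conn=31 S1=74 S2=0 S3=52 blocked=[2]
Op 11: conn=26 S1=74 S2=-5 S3=52 blocked=[2]

Answer: S2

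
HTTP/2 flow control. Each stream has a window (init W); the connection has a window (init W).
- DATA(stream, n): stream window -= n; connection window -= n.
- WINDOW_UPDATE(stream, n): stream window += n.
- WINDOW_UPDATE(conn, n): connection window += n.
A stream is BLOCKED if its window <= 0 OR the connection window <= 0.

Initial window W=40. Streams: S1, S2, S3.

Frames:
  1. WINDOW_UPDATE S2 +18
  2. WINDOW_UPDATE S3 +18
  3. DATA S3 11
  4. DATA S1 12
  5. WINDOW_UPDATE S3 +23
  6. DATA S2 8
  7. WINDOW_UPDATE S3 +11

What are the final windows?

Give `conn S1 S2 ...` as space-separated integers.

Answer: 9 28 50 81

Derivation:
Op 1: conn=40 S1=40 S2=58 S3=40 blocked=[]
Op 2: conn=40 S1=40 S2=58 S3=58 blocked=[]
Op 3: conn=29 S1=40 S2=58 S3=47 blocked=[]
Op 4: conn=17 S1=28 S2=58 S3=47 blocked=[]
Op 5: conn=17 S1=28 S2=58 S3=70 blocked=[]
Op 6: conn=9 S1=28 S2=50 S3=70 blocked=[]
Op 7: conn=9 S1=28 S2=50 S3=81 blocked=[]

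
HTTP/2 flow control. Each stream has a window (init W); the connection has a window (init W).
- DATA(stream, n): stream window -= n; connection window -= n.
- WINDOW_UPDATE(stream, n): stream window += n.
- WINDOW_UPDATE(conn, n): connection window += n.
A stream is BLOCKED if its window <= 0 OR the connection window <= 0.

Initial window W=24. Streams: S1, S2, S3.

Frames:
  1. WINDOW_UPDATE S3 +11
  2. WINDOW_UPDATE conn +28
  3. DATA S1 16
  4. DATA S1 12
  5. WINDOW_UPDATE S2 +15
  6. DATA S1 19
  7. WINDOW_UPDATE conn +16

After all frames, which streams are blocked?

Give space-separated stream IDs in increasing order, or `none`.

Answer: S1

Derivation:
Op 1: conn=24 S1=24 S2=24 S3=35 blocked=[]
Op 2: conn=52 S1=24 S2=24 S3=35 blocked=[]
Op 3: conn=36 S1=8 S2=24 S3=35 blocked=[]
Op 4: conn=24 S1=-4 S2=24 S3=35 blocked=[1]
Op 5: conn=24 S1=-4 S2=39 S3=35 blocked=[1]
Op 6: conn=5 S1=-23 S2=39 S3=35 blocked=[1]
Op 7: conn=21 S1=-23 S2=39 S3=35 blocked=[1]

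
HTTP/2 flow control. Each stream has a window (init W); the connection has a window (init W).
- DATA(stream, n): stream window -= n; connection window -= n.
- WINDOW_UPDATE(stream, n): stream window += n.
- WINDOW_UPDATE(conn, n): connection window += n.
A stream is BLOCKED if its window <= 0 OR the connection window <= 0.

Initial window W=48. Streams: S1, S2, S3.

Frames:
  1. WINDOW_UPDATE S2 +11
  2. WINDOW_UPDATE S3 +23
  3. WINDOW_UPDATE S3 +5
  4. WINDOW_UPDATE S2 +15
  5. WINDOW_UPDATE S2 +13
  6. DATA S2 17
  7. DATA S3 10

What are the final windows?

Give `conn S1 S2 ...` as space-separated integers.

Op 1: conn=48 S1=48 S2=59 S3=48 blocked=[]
Op 2: conn=48 S1=48 S2=59 S3=71 blocked=[]
Op 3: conn=48 S1=48 S2=59 S3=76 blocked=[]
Op 4: conn=48 S1=48 S2=74 S3=76 blocked=[]
Op 5: conn=48 S1=48 S2=87 S3=76 blocked=[]
Op 6: conn=31 S1=48 S2=70 S3=76 blocked=[]
Op 7: conn=21 S1=48 S2=70 S3=66 blocked=[]

Answer: 21 48 70 66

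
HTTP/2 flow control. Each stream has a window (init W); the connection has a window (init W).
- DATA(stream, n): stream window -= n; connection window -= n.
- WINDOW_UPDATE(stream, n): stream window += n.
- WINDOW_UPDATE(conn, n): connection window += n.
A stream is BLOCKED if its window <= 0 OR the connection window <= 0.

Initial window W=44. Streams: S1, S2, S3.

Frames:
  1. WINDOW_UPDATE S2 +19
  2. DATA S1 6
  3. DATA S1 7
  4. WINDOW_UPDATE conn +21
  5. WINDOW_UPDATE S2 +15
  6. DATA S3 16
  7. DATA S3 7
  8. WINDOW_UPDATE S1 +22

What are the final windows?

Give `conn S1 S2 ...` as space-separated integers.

Op 1: conn=44 S1=44 S2=63 S3=44 blocked=[]
Op 2: conn=38 S1=38 S2=63 S3=44 blocked=[]
Op 3: conn=31 S1=31 S2=63 S3=44 blocked=[]
Op 4: conn=52 S1=31 S2=63 S3=44 blocked=[]
Op 5: conn=52 S1=31 S2=78 S3=44 blocked=[]
Op 6: conn=36 S1=31 S2=78 S3=28 blocked=[]
Op 7: conn=29 S1=31 S2=78 S3=21 blocked=[]
Op 8: conn=29 S1=53 S2=78 S3=21 blocked=[]

Answer: 29 53 78 21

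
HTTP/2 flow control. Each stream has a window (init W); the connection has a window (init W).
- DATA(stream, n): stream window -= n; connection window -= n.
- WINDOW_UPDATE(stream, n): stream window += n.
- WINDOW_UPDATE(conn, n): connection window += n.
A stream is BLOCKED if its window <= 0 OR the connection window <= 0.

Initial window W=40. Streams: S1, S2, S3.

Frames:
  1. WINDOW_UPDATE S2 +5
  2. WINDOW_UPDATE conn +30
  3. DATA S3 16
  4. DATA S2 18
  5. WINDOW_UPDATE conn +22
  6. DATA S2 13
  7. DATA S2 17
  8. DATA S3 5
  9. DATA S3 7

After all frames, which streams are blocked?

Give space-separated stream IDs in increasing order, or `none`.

Answer: S2

Derivation:
Op 1: conn=40 S1=40 S2=45 S3=40 blocked=[]
Op 2: conn=70 S1=40 S2=45 S3=40 blocked=[]
Op 3: conn=54 S1=40 S2=45 S3=24 blocked=[]
Op 4: conn=36 S1=40 S2=27 S3=24 blocked=[]
Op 5: conn=58 S1=40 S2=27 S3=24 blocked=[]
Op 6: conn=45 S1=40 S2=14 S3=24 blocked=[]
Op 7: conn=28 S1=40 S2=-3 S3=24 blocked=[2]
Op 8: conn=23 S1=40 S2=-3 S3=19 blocked=[2]
Op 9: conn=16 S1=40 S2=-3 S3=12 blocked=[2]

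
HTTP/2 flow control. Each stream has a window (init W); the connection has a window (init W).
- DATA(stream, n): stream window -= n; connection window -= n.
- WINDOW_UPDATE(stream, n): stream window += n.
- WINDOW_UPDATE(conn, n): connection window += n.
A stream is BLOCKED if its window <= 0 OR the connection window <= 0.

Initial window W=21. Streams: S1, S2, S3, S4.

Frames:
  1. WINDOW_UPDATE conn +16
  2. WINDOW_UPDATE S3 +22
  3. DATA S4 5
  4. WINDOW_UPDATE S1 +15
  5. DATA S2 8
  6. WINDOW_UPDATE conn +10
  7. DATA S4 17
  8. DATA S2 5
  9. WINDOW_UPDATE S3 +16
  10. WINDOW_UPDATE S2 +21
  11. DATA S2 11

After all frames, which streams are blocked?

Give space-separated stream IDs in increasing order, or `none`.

Op 1: conn=37 S1=21 S2=21 S3=21 S4=21 blocked=[]
Op 2: conn=37 S1=21 S2=21 S3=43 S4=21 blocked=[]
Op 3: conn=32 S1=21 S2=21 S3=43 S4=16 blocked=[]
Op 4: conn=32 S1=36 S2=21 S3=43 S4=16 blocked=[]
Op 5: conn=24 S1=36 S2=13 S3=43 S4=16 blocked=[]
Op 6: conn=34 S1=36 S2=13 S3=43 S4=16 blocked=[]
Op 7: conn=17 S1=36 S2=13 S3=43 S4=-1 blocked=[4]
Op 8: conn=12 S1=36 S2=8 S3=43 S4=-1 blocked=[4]
Op 9: conn=12 S1=36 S2=8 S3=59 S4=-1 blocked=[4]
Op 10: conn=12 S1=36 S2=29 S3=59 S4=-1 blocked=[4]
Op 11: conn=1 S1=36 S2=18 S3=59 S4=-1 blocked=[4]

Answer: S4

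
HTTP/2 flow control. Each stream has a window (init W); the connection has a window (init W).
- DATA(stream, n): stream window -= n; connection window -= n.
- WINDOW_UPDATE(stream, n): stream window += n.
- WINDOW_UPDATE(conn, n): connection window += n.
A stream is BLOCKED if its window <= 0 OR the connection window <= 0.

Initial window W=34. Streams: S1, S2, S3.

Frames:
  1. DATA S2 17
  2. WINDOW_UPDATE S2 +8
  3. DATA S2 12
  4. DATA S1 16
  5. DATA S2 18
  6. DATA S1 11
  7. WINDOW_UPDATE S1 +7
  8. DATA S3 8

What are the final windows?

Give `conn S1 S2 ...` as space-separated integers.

Answer: -48 14 -5 26

Derivation:
Op 1: conn=17 S1=34 S2=17 S3=34 blocked=[]
Op 2: conn=17 S1=34 S2=25 S3=34 blocked=[]
Op 3: conn=5 S1=34 S2=13 S3=34 blocked=[]
Op 4: conn=-11 S1=18 S2=13 S3=34 blocked=[1, 2, 3]
Op 5: conn=-29 S1=18 S2=-5 S3=34 blocked=[1, 2, 3]
Op 6: conn=-40 S1=7 S2=-5 S3=34 blocked=[1, 2, 3]
Op 7: conn=-40 S1=14 S2=-5 S3=34 blocked=[1, 2, 3]
Op 8: conn=-48 S1=14 S2=-5 S3=26 blocked=[1, 2, 3]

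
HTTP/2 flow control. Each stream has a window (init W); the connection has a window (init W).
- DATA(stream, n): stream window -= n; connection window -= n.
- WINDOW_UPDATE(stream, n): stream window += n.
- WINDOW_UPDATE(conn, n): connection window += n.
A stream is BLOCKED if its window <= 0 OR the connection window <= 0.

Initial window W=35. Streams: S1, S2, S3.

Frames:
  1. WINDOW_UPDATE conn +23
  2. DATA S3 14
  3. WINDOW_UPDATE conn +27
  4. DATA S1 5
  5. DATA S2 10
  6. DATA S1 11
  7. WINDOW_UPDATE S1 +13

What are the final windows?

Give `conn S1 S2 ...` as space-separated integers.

Op 1: conn=58 S1=35 S2=35 S3=35 blocked=[]
Op 2: conn=44 S1=35 S2=35 S3=21 blocked=[]
Op 3: conn=71 S1=35 S2=35 S3=21 blocked=[]
Op 4: conn=66 S1=30 S2=35 S3=21 blocked=[]
Op 5: conn=56 S1=30 S2=25 S3=21 blocked=[]
Op 6: conn=45 S1=19 S2=25 S3=21 blocked=[]
Op 7: conn=45 S1=32 S2=25 S3=21 blocked=[]

Answer: 45 32 25 21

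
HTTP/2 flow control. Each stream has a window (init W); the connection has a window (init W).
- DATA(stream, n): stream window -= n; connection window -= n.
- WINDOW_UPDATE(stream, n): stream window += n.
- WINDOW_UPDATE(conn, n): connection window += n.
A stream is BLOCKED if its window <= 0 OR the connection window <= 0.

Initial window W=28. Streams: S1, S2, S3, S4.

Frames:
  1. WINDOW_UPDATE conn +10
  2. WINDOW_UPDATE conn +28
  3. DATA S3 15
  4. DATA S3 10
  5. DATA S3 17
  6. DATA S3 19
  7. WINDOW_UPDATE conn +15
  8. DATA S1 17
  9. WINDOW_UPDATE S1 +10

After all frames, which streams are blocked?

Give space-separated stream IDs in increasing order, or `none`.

Op 1: conn=38 S1=28 S2=28 S3=28 S4=28 blocked=[]
Op 2: conn=66 S1=28 S2=28 S3=28 S4=28 blocked=[]
Op 3: conn=51 S1=28 S2=28 S3=13 S4=28 blocked=[]
Op 4: conn=41 S1=28 S2=28 S3=3 S4=28 blocked=[]
Op 5: conn=24 S1=28 S2=28 S3=-14 S4=28 blocked=[3]
Op 6: conn=5 S1=28 S2=28 S3=-33 S4=28 blocked=[3]
Op 7: conn=20 S1=28 S2=28 S3=-33 S4=28 blocked=[3]
Op 8: conn=3 S1=11 S2=28 S3=-33 S4=28 blocked=[3]
Op 9: conn=3 S1=21 S2=28 S3=-33 S4=28 blocked=[3]

Answer: S3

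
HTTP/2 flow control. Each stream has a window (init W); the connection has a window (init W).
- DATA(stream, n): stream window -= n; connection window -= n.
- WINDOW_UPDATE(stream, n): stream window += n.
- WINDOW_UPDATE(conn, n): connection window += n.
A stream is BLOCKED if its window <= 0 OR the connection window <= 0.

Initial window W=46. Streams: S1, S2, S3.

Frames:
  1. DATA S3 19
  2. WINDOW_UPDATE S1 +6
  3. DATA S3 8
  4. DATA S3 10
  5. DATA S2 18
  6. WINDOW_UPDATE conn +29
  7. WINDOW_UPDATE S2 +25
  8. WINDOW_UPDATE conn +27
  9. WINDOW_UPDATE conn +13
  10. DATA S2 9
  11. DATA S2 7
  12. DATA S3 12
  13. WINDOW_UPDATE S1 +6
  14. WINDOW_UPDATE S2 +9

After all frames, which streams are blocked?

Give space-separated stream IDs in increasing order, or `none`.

Op 1: conn=27 S1=46 S2=46 S3=27 blocked=[]
Op 2: conn=27 S1=52 S2=46 S3=27 blocked=[]
Op 3: conn=19 S1=52 S2=46 S3=19 blocked=[]
Op 4: conn=9 S1=52 S2=46 S3=9 blocked=[]
Op 5: conn=-9 S1=52 S2=28 S3=9 blocked=[1, 2, 3]
Op 6: conn=20 S1=52 S2=28 S3=9 blocked=[]
Op 7: conn=20 S1=52 S2=53 S3=9 blocked=[]
Op 8: conn=47 S1=52 S2=53 S3=9 blocked=[]
Op 9: conn=60 S1=52 S2=53 S3=9 blocked=[]
Op 10: conn=51 S1=52 S2=44 S3=9 blocked=[]
Op 11: conn=44 S1=52 S2=37 S3=9 blocked=[]
Op 12: conn=32 S1=52 S2=37 S3=-3 blocked=[3]
Op 13: conn=32 S1=58 S2=37 S3=-3 blocked=[3]
Op 14: conn=32 S1=58 S2=46 S3=-3 blocked=[3]

Answer: S3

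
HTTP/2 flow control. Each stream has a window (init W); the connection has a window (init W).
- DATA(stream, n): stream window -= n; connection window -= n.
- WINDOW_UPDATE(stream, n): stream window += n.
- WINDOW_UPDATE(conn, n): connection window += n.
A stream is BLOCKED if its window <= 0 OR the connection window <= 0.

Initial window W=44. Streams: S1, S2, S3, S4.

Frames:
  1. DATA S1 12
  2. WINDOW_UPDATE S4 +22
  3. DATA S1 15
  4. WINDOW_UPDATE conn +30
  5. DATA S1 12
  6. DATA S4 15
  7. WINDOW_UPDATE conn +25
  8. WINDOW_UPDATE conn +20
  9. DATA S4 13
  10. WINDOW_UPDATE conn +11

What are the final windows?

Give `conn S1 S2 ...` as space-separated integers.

Answer: 63 5 44 44 38

Derivation:
Op 1: conn=32 S1=32 S2=44 S3=44 S4=44 blocked=[]
Op 2: conn=32 S1=32 S2=44 S3=44 S4=66 blocked=[]
Op 3: conn=17 S1=17 S2=44 S3=44 S4=66 blocked=[]
Op 4: conn=47 S1=17 S2=44 S3=44 S4=66 blocked=[]
Op 5: conn=35 S1=5 S2=44 S3=44 S4=66 blocked=[]
Op 6: conn=20 S1=5 S2=44 S3=44 S4=51 blocked=[]
Op 7: conn=45 S1=5 S2=44 S3=44 S4=51 blocked=[]
Op 8: conn=65 S1=5 S2=44 S3=44 S4=51 blocked=[]
Op 9: conn=52 S1=5 S2=44 S3=44 S4=38 blocked=[]
Op 10: conn=63 S1=5 S2=44 S3=44 S4=38 blocked=[]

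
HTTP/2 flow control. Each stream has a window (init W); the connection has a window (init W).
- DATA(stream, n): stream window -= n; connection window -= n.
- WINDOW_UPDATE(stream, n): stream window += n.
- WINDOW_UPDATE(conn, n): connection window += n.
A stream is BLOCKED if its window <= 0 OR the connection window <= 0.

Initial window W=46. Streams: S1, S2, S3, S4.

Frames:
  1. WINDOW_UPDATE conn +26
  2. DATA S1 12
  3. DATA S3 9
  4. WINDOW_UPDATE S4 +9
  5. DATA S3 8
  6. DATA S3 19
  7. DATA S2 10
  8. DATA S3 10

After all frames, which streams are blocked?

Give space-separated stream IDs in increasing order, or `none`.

Answer: S3

Derivation:
Op 1: conn=72 S1=46 S2=46 S3=46 S4=46 blocked=[]
Op 2: conn=60 S1=34 S2=46 S3=46 S4=46 blocked=[]
Op 3: conn=51 S1=34 S2=46 S3=37 S4=46 blocked=[]
Op 4: conn=51 S1=34 S2=46 S3=37 S4=55 blocked=[]
Op 5: conn=43 S1=34 S2=46 S3=29 S4=55 blocked=[]
Op 6: conn=24 S1=34 S2=46 S3=10 S4=55 blocked=[]
Op 7: conn=14 S1=34 S2=36 S3=10 S4=55 blocked=[]
Op 8: conn=4 S1=34 S2=36 S3=0 S4=55 blocked=[3]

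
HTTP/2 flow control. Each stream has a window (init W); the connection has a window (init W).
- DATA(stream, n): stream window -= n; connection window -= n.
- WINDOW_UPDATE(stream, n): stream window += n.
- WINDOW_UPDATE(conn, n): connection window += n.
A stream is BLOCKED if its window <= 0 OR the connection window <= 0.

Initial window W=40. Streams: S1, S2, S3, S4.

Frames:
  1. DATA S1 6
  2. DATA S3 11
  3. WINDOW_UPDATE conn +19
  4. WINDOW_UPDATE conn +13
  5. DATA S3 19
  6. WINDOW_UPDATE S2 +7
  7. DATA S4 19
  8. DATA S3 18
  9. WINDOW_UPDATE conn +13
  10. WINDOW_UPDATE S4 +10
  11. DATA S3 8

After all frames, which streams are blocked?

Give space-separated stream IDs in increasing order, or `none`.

Answer: S3

Derivation:
Op 1: conn=34 S1=34 S2=40 S3=40 S4=40 blocked=[]
Op 2: conn=23 S1=34 S2=40 S3=29 S4=40 blocked=[]
Op 3: conn=42 S1=34 S2=40 S3=29 S4=40 blocked=[]
Op 4: conn=55 S1=34 S2=40 S3=29 S4=40 blocked=[]
Op 5: conn=36 S1=34 S2=40 S3=10 S4=40 blocked=[]
Op 6: conn=36 S1=34 S2=47 S3=10 S4=40 blocked=[]
Op 7: conn=17 S1=34 S2=47 S3=10 S4=21 blocked=[]
Op 8: conn=-1 S1=34 S2=47 S3=-8 S4=21 blocked=[1, 2, 3, 4]
Op 9: conn=12 S1=34 S2=47 S3=-8 S4=21 blocked=[3]
Op 10: conn=12 S1=34 S2=47 S3=-8 S4=31 blocked=[3]
Op 11: conn=4 S1=34 S2=47 S3=-16 S4=31 blocked=[3]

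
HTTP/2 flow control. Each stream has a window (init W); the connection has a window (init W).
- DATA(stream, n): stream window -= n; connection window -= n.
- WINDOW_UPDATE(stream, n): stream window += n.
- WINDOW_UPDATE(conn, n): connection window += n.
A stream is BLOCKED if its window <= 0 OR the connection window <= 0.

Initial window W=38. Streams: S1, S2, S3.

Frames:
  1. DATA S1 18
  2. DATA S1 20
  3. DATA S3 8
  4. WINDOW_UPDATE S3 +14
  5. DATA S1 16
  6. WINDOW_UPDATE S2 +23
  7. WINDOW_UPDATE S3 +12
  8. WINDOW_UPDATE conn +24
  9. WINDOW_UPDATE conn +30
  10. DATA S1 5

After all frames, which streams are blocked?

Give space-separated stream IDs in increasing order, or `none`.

Op 1: conn=20 S1=20 S2=38 S3=38 blocked=[]
Op 2: conn=0 S1=0 S2=38 S3=38 blocked=[1, 2, 3]
Op 3: conn=-8 S1=0 S2=38 S3=30 blocked=[1, 2, 3]
Op 4: conn=-8 S1=0 S2=38 S3=44 blocked=[1, 2, 3]
Op 5: conn=-24 S1=-16 S2=38 S3=44 blocked=[1, 2, 3]
Op 6: conn=-24 S1=-16 S2=61 S3=44 blocked=[1, 2, 3]
Op 7: conn=-24 S1=-16 S2=61 S3=56 blocked=[1, 2, 3]
Op 8: conn=0 S1=-16 S2=61 S3=56 blocked=[1, 2, 3]
Op 9: conn=30 S1=-16 S2=61 S3=56 blocked=[1]
Op 10: conn=25 S1=-21 S2=61 S3=56 blocked=[1]

Answer: S1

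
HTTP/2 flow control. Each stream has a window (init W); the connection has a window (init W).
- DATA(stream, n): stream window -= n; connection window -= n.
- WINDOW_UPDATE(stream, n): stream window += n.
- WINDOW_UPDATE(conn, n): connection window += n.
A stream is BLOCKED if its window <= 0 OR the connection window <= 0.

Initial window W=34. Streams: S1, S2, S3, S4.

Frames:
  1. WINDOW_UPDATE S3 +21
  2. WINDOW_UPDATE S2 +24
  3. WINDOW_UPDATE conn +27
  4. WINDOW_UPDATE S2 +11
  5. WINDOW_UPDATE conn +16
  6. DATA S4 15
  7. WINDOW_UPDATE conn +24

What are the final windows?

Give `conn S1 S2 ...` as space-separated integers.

Answer: 86 34 69 55 19

Derivation:
Op 1: conn=34 S1=34 S2=34 S3=55 S4=34 blocked=[]
Op 2: conn=34 S1=34 S2=58 S3=55 S4=34 blocked=[]
Op 3: conn=61 S1=34 S2=58 S3=55 S4=34 blocked=[]
Op 4: conn=61 S1=34 S2=69 S3=55 S4=34 blocked=[]
Op 5: conn=77 S1=34 S2=69 S3=55 S4=34 blocked=[]
Op 6: conn=62 S1=34 S2=69 S3=55 S4=19 blocked=[]
Op 7: conn=86 S1=34 S2=69 S3=55 S4=19 blocked=[]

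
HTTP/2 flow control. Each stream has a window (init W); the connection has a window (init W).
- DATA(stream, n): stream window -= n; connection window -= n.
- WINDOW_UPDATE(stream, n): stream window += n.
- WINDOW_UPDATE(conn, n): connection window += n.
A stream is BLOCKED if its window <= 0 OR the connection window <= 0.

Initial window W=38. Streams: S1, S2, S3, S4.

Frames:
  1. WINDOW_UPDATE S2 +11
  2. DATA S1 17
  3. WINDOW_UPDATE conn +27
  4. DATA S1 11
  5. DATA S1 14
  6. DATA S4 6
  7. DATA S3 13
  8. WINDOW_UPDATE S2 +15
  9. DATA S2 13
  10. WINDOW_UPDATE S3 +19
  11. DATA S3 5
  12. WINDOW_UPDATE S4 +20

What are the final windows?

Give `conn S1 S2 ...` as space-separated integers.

Op 1: conn=38 S1=38 S2=49 S3=38 S4=38 blocked=[]
Op 2: conn=21 S1=21 S2=49 S3=38 S4=38 blocked=[]
Op 3: conn=48 S1=21 S2=49 S3=38 S4=38 blocked=[]
Op 4: conn=37 S1=10 S2=49 S3=38 S4=38 blocked=[]
Op 5: conn=23 S1=-4 S2=49 S3=38 S4=38 blocked=[1]
Op 6: conn=17 S1=-4 S2=49 S3=38 S4=32 blocked=[1]
Op 7: conn=4 S1=-4 S2=49 S3=25 S4=32 blocked=[1]
Op 8: conn=4 S1=-4 S2=64 S3=25 S4=32 blocked=[1]
Op 9: conn=-9 S1=-4 S2=51 S3=25 S4=32 blocked=[1, 2, 3, 4]
Op 10: conn=-9 S1=-4 S2=51 S3=44 S4=32 blocked=[1, 2, 3, 4]
Op 11: conn=-14 S1=-4 S2=51 S3=39 S4=32 blocked=[1, 2, 3, 4]
Op 12: conn=-14 S1=-4 S2=51 S3=39 S4=52 blocked=[1, 2, 3, 4]

Answer: -14 -4 51 39 52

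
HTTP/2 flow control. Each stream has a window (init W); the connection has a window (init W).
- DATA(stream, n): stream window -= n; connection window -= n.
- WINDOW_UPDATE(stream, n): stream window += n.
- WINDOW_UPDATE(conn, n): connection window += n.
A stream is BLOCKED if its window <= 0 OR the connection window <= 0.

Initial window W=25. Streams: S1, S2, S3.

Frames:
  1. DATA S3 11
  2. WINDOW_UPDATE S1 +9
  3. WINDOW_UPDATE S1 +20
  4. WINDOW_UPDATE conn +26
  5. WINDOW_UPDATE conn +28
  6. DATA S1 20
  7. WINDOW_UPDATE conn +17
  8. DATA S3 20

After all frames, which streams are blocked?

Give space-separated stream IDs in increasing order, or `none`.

Op 1: conn=14 S1=25 S2=25 S3=14 blocked=[]
Op 2: conn=14 S1=34 S2=25 S3=14 blocked=[]
Op 3: conn=14 S1=54 S2=25 S3=14 blocked=[]
Op 4: conn=40 S1=54 S2=25 S3=14 blocked=[]
Op 5: conn=68 S1=54 S2=25 S3=14 blocked=[]
Op 6: conn=48 S1=34 S2=25 S3=14 blocked=[]
Op 7: conn=65 S1=34 S2=25 S3=14 blocked=[]
Op 8: conn=45 S1=34 S2=25 S3=-6 blocked=[3]

Answer: S3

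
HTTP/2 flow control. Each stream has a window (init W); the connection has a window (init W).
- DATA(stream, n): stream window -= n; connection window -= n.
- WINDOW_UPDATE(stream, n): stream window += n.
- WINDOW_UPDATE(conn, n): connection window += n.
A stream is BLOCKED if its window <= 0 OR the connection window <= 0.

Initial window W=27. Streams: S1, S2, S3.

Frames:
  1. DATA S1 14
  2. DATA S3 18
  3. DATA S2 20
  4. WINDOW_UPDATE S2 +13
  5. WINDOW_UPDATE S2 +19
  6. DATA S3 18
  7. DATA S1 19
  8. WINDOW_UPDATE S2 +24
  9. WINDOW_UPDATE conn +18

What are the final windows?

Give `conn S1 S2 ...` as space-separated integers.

Answer: -44 -6 63 -9

Derivation:
Op 1: conn=13 S1=13 S2=27 S3=27 blocked=[]
Op 2: conn=-5 S1=13 S2=27 S3=9 blocked=[1, 2, 3]
Op 3: conn=-25 S1=13 S2=7 S3=9 blocked=[1, 2, 3]
Op 4: conn=-25 S1=13 S2=20 S3=9 blocked=[1, 2, 3]
Op 5: conn=-25 S1=13 S2=39 S3=9 blocked=[1, 2, 3]
Op 6: conn=-43 S1=13 S2=39 S3=-9 blocked=[1, 2, 3]
Op 7: conn=-62 S1=-6 S2=39 S3=-9 blocked=[1, 2, 3]
Op 8: conn=-62 S1=-6 S2=63 S3=-9 blocked=[1, 2, 3]
Op 9: conn=-44 S1=-6 S2=63 S3=-9 blocked=[1, 2, 3]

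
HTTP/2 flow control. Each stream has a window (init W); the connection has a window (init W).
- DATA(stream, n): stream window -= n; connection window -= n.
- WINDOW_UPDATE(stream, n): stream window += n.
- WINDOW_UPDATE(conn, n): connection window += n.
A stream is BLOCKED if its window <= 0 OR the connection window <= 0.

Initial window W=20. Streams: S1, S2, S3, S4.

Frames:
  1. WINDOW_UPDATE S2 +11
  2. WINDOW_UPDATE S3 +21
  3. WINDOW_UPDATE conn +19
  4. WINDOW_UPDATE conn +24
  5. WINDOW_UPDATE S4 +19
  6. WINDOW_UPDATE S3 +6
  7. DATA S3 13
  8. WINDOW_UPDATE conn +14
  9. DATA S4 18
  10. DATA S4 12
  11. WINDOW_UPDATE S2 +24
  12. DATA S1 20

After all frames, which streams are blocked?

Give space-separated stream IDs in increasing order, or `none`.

Answer: S1

Derivation:
Op 1: conn=20 S1=20 S2=31 S3=20 S4=20 blocked=[]
Op 2: conn=20 S1=20 S2=31 S3=41 S4=20 blocked=[]
Op 3: conn=39 S1=20 S2=31 S3=41 S4=20 blocked=[]
Op 4: conn=63 S1=20 S2=31 S3=41 S4=20 blocked=[]
Op 5: conn=63 S1=20 S2=31 S3=41 S4=39 blocked=[]
Op 6: conn=63 S1=20 S2=31 S3=47 S4=39 blocked=[]
Op 7: conn=50 S1=20 S2=31 S3=34 S4=39 blocked=[]
Op 8: conn=64 S1=20 S2=31 S3=34 S4=39 blocked=[]
Op 9: conn=46 S1=20 S2=31 S3=34 S4=21 blocked=[]
Op 10: conn=34 S1=20 S2=31 S3=34 S4=9 blocked=[]
Op 11: conn=34 S1=20 S2=55 S3=34 S4=9 blocked=[]
Op 12: conn=14 S1=0 S2=55 S3=34 S4=9 blocked=[1]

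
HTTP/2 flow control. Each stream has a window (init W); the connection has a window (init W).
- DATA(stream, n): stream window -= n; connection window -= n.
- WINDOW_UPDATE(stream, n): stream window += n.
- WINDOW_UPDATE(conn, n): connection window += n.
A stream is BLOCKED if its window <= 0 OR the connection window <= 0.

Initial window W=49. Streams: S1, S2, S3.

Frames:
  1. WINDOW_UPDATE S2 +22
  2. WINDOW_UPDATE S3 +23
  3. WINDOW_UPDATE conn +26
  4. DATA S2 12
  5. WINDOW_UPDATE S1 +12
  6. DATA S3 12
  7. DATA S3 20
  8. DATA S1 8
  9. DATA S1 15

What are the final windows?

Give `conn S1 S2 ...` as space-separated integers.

Op 1: conn=49 S1=49 S2=71 S3=49 blocked=[]
Op 2: conn=49 S1=49 S2=71 S3=72 blocked=[]
Op 3: conn=75 S1=49 S2=71 S3=72 blocked=[]
Op 4: conn=63 S1=49 S2=59 S3=72 blocked=[]
Op 5: conn=63 S1=61 S2=59 S3=72 blocked=[]
Op 6: conn=51 S1=61 S2=59 S3=60 blocked=[]
Op 7: conn=31 S1=61 S2=59 S3=40 blocked=[]
Op 8: conn=23 S1=53 S2=59 S3=40 blocked=[]
Op 9: conn=8 S1=38 S2=59 S3=40 blocked=[]

Answer: 8 38 59 40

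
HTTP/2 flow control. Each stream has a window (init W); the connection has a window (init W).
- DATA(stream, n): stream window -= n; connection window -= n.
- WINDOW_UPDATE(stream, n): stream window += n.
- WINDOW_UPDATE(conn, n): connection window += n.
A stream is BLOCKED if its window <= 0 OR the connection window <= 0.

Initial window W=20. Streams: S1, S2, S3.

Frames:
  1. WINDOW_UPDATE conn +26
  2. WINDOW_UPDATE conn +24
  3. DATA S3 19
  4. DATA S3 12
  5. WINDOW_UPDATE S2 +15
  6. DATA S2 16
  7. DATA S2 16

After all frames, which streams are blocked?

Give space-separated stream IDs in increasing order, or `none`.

Answer: S3

Derivation:
Op 1: conn=46 S1=20 S2=20 S3=20 blocked=[]
Op 2: conn=70 S1=20 S2=20 S3=20 blocked=[]
Op 3: conn=51 S1=20 S2=20 S3=1 blocked=[]
Op 4: conn=39 S1=20 S2=20 S3=-11 blocked=[3]
Op 5: conn=39 S1=20 S2=35 S3=-11 blocked=[3]
Op 6: conn=23 S1=20 S2=19 S3=-11 blocked=[3]
Op 7: conn=7 S1=20 S2=3 S3=-11 blocked=[3]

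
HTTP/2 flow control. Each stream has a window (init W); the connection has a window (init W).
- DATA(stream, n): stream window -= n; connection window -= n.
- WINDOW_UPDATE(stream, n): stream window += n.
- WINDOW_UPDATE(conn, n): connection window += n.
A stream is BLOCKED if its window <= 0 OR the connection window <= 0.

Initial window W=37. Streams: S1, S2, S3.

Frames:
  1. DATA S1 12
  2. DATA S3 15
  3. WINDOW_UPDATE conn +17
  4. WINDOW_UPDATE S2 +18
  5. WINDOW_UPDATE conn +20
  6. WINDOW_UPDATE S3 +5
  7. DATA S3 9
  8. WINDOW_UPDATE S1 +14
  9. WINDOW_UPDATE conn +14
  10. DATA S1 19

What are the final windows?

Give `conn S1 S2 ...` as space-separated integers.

Op 1: conn=25 S1=25 S2=37 S3=37 blocked=[]
Op 2: conn=10 S1=25 S2=37 S3=22 blocked=[]
Op 3: conn=27 S1=25 S2=37 S3=22 blocked=[]
Op 4: conn=27 S1=25 S2=55 S3=22 blocked=[]
Op 5: conn=47 S1=25 S2=55 S3=22 blocked=[]
Op 6: conn=47 S1=25 S2=55 S3=27 blocked=[]
Op 7: conn=38 S1=25 S2=55 S3=18 blocked=[]
Op 8: conn=38 S1=39 S2=55 S3=18 blocked=[]
Op 9: conn=52 S1=39 S2=55 S3=18 blocked=[]
Op 10: conn=33 S1=20 S2=55 S3=18 blocked=[]

Answer: 33 20 55 18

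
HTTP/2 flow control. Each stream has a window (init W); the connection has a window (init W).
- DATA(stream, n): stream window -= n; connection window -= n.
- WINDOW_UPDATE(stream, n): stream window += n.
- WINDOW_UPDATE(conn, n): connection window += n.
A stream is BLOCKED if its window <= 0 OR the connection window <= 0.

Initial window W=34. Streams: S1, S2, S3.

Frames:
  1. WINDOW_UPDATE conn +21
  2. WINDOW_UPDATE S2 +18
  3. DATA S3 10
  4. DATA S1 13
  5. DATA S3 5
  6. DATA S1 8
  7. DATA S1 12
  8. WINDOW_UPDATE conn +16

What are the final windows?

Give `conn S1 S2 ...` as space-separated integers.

Op 1: conn=55 S1=34 S2=34 S3=34 blocked=[]
Op 2: conn=55 S1=34 S2=52 S3=34 blocked=[]
Op 3: conn=45 S1=34 S2=52 S3=24 blocked=[]
Op 4: conn=32 S1=21 S2=52 S3=24 blocked=[]
Op 5: conn=27 S1=21 S2=52 S3=19 blocked=[]
Op 6: conn=19 S1=13 S2=52 S3=19 blocked=[]
Op 7: conn=7 S1=1 S2=52 S3=19 blocked=[]
Op 8: conn=23 S1=1 S2=52 S3=19 blocked=[]

Answer: 23 1 52 19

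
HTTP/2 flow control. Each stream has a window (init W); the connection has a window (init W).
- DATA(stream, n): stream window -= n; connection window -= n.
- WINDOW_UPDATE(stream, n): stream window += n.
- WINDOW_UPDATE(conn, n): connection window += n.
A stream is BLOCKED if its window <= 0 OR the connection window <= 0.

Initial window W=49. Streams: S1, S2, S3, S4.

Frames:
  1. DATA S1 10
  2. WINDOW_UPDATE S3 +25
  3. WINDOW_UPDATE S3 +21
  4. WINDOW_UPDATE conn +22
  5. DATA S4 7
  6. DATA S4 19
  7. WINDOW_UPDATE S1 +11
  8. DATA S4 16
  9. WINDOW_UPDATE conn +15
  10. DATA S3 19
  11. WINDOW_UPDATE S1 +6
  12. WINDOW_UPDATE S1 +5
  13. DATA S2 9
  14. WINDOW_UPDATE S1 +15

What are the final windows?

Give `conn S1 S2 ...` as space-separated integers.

Op 1: conn=39 S1=39 S2=49 S3=49 S4=49 blocked=[]
Op 2: conn=39 S1=39 S2=49 S3=74 S4=49 blocked=[]
Op 3: conn=39 S1=39 S2=49 S3=95 S4=49 blocked=[]
Op 4: conn=61 S1=39 S2=49 S3=95 S4=49 blocked=[]
Op 5: conn=54 S1=39 S2=49 S3=95 S4=42 blocked=[]
Op 6: conn=35 S1=39 S2=49 S3=95 S4=23 blocked=[]
Op 7: conn=35 S1=50 S2=49 S3=95 S4=23 blocked=[]
Op 8: conn=19 S1=50 S2=49 S3=95 S4=7 blocked=[]
Op 9: conn=34 S1=50 S2=49 S3=95 S4=7 blocked=[]
Op 10: conn=15 S1=50 S2=49 S3=76 S4=7 blocked=[]
Op 11: conn=15 S1=56 S2=49 S3=76 S4=7 blocked=[]
Op 12: conn=15 S1=61 S2=49 S3=76 S4=7 blocked=[]
Op 13: conn=6 S1=61 S2=40 S3=76 S4=7 blocked=[]
Op 14: conn=6 S1=76 S2=40 S3=76 S4=7 blocked=[]

Answer: 6 76 40 76 7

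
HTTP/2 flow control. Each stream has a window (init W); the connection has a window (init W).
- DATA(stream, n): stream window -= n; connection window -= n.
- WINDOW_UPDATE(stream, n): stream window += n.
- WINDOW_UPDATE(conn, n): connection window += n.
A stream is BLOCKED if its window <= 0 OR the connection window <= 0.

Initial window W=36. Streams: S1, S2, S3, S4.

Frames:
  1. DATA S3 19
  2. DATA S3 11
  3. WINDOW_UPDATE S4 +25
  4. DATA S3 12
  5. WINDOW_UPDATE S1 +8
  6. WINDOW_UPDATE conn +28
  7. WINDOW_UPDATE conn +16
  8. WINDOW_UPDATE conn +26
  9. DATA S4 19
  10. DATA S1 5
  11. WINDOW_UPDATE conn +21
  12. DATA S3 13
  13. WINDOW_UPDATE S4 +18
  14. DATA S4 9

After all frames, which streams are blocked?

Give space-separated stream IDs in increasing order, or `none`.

Answer: S3

Derivation:
Op 1: conn=17 S1=36 S2=36 S3=17 S4=36 blocked=[]
Op 2: conn=6 S1=36 S2=36 S3=6 S4=36 blocked=[]
Op 3: conn=6 S1=36 S2=36 S3=6 S4=61 blocked=[]
Op 4: conn=-6 S1=36 S2=36 S3=-6 S4=61 blocked=[1, 2, 3, 4]
Op 5: conn=-6 S1=44 S2=36 S3=-6 S4=61 blocked=[1, 2, 3, 4]
Op 6: conn=22 S1=44 S2=36 S3=-6 S4=61 blocked=[3]
Op 7: conn=38 S1=44 S2=36 S3=-6 S4=61 blocked=[3]
Op 8: conn=64 S1=44 S2=36 S3=-6 S4=61 blocked=[3]
Op 9: conn=45 S1=44 S2=36 S3=-6 S4=42 blocked=[3]
Op 10: conn=40 S1=39 S2=36 S3=-6 S4=42 blocked=[3]
Op 11: conn=61 S1=39 S2=36 S3=-6 S4=42 blocked=[3]
Op 12: conn=48 S1=39 S2=36 S3=-19 S4=42 blocked=[3]
Op 13: conn=48 S1=39 S2=36 S3=-19 S4=60 blocked=[3]
Op 14: conn=39 S1=39 S2=36 S3=-19 S4=51 blocked=[3]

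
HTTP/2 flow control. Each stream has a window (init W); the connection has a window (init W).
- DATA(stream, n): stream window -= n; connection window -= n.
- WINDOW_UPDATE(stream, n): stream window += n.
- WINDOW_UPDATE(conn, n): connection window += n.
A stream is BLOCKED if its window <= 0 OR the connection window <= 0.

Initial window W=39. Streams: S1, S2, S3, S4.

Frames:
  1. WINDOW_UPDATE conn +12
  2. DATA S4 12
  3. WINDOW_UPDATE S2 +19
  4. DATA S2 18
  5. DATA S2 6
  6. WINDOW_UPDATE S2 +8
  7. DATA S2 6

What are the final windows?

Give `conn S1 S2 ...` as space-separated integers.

Answer: 9 39 36 39 27

Derivation:
Op 1: conn=51 S1=39 S2=39 S3=39 S4=39 blocked=[]
Op 2: conn=39 S1=39 S2=39 S3=39 S4=27 blocked=[]
Op 3: conn=39 S1=39 S2=58 S3=39 S4=27 blocked=[]
Op 4: conn=21 S1=39 S2=40 S3=39 S4=27 blocked=[]
Op 5: conn=15 S1=39 S2=34 S3=39 S4=27 blocked=[]
Op 6: conn=15 S1=39 S2=42 S3=39 S4=27 blocked=[]
Op 7: conn=9 S1=39 S2=36 S3=39 S4=27 blocked=[]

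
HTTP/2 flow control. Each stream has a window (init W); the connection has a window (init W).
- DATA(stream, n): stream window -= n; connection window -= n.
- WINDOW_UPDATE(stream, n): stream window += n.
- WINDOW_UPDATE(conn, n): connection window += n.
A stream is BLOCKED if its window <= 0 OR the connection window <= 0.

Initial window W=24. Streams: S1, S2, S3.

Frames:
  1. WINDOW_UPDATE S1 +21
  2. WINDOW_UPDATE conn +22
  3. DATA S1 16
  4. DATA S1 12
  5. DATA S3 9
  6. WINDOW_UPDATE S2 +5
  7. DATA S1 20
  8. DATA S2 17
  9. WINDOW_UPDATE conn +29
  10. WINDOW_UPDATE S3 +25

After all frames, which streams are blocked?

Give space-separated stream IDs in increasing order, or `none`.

Op 1: conn=24 S1=45 S2=24 S3=24 blocked=[]
Op 2: conn=46 S1=45 S2=24 S3=24 blocked=[]
Op 3: conn=30 S1=29 S2=24 S3=24 blocked=[]
Op 4: conn=18 S1=17 S2=24 S3=24 blocked=[]
Op 5: conn=9 S1=17 S2=24 S3=15 blocked=[]
Op 6: conn=9 S1=17 S2=29 S3=15 blocked=[]
Op 7: conn=-11 S1=-3 S2=29 S3=15 blocked=[1, 2, 3]
Op 8: conn=-28 S1=-3 S2=12 S3=15 blocked=[1, 2, 3]
Op 9: conn=1 S1=-3 S2=12 S3=15 blocked=[1]
Op 10: conn=1 S1=-3 S2=12 S3=40 blocked=[1]

Answer: S1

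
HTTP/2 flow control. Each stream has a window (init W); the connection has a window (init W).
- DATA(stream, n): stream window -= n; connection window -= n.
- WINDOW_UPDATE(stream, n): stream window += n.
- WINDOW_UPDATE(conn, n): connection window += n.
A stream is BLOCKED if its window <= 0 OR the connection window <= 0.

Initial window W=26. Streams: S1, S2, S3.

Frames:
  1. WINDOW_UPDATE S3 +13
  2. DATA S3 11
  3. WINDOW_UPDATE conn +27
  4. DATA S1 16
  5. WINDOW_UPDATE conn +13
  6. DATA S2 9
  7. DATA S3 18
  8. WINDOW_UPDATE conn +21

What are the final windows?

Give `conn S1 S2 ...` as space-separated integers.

Answer: 33 10 17 10

Derivation:
Op 1: conn=26 S1=26 S2=26 S3=39 blocked=[]
Op 2: conn=15 S1=26 S2=26 S3=28 blocked=[]
Op 3: conn=42 S1=26 S2=26 S3=28 blocked=[]
Op 4: conn=26 S1=10 S2=26 S3=28 blocked=[]
Op 5: conn=39 S1=10 S2=26 S3=28 blocked=[]
Op 6: conn=30 S1=10 S2=17 S3=28 blocked=[]
Op 7: conn=12 S1=10 S2=17 S3=10 blocked=[]
Op 8: conn=33 S1=10 S2=17 S3=10 blocked=[]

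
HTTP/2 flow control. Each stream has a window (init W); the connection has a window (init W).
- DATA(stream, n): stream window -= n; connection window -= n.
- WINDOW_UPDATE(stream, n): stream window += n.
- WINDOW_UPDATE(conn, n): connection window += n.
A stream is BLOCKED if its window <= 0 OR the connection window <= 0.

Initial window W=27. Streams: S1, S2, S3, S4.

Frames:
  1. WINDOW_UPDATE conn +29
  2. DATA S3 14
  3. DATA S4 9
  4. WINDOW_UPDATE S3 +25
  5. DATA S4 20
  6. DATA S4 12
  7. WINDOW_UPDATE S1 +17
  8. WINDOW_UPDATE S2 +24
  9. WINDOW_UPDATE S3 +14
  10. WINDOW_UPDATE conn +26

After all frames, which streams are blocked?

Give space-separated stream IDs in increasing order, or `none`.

Op 1: conn=56 S1=27 S2=27 S3=27 S4=27 blocked=[]
Op 2: conn=42 S1=27 S2=27 S3=13 S4=27 blocked=[]
Op 3: conn=33 S1=27 S2=27 S3=13 S4=18 blocked=[]
Op 4: conn=33 S1=27 S2=27 S3=38 S4=18 blocked=[]
Op 5: conn=13 S1=27 S2=27 S3=38 S4=-2 blocked=[4]
Op 6: conn=1 S1=27 S2=27 S3=38 S4=-14 blocked=[4]
Op 7: conn=1 S1=44 S2=27 S3=38 S4=-14 blocked=[4]
Op 8: conn=1 S1=44 S2=51 S3=38 S4=-14 blocked=[4]
Op 9: conn=1 S1=44 S2=51 S3=52 S4=-14 blocked=[4]
Op 10: conn=27 S1=44 S2=51 S3=52 S4=-14 blocked=[4]

Answer: S4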